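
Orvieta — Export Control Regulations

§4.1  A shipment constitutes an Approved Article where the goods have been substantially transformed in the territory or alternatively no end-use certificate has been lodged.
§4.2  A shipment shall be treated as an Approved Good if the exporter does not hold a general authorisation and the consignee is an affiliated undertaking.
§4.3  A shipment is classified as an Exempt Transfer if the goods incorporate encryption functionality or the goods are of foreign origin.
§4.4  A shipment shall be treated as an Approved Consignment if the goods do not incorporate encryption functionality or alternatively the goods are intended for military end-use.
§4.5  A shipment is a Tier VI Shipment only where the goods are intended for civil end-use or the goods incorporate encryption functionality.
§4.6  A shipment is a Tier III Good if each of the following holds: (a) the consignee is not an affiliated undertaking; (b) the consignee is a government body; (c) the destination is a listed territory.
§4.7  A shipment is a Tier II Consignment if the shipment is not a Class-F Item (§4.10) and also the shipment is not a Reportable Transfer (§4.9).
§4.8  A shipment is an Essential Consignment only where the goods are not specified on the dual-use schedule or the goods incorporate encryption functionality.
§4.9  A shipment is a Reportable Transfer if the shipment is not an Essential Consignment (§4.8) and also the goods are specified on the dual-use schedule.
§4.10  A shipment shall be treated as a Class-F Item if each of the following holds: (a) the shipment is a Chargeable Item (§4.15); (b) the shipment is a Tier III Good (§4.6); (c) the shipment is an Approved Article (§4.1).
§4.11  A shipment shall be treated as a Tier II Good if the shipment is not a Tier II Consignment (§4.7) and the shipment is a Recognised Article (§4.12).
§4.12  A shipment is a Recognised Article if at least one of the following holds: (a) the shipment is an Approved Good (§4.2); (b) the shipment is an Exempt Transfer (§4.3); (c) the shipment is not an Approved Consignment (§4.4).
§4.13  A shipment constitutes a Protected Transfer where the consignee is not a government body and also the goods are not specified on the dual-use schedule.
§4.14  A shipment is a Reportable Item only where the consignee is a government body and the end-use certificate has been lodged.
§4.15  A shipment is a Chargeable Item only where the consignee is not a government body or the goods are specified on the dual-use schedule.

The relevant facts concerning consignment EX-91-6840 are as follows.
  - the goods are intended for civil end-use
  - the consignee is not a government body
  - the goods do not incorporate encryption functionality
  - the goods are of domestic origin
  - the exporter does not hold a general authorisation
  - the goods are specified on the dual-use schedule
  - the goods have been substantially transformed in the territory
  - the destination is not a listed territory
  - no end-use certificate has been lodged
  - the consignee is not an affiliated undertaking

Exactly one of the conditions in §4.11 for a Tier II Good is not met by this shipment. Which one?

§4.15 — Chargeable Item: [the consignee is not a government body? yes] OR [the goods are specified on the dual-use schedule? yes] → satisfied.
§4.6 — Tier III Good: [the consignee is not an affiliated undertaking? yes] AND [the consignee is a government body? no] AND [the destination is a listed territory? no] → not satisfied.
§4.1 — Approved Article: [the goods have been substantially transformed in the territory? yes] OR [no end-use certificate has been lodged? yes] → satisfied.
§4.10 — Class-F Item: [Chargeable Item (§4.15)? yes] AND [Tier III Good (§4.6)? no] AND [Approved Article (§4.1)? yes] → not satisfied.
§4.8 — Essential Consignment: [the goods are not specified on the dual-use schedule? no] OR [the goods incorporate encryption functionality? no] → not satisfied.
§4.9 — Reportable Transfer: [not an Essential Consignment (§4.8)? yes] AND [the goods are specified on the dual-use schedule? yes] → satisfied.
§4.7 — Tier II Consignment: [not a Class-F Item (§4.10)? yes] AND [not a Reportable Transfer (§4.9)? no] → not satisfied.
§4.2 — Approved Good: [the exporter does not hold a general authorisation? yes] AND [the consignee is an affiliated undertaking? no] → not satisfied.
§4.3 — Exempt Transfer: [the goods incorporate encryption functionality? no] OR [the goods are of foreign origin? no] → not satisfied.
§4.4 — Approved Consignment: [the goods do not incorporate encryption functionality? yes] OR [the goods are intended for military end-use? no] → satisfied.
§4.12 — Recognised Article: [Approved Good (§4.2)? no] OR [Exempt Transfer (§4.3)? no] OR [not an Approved Consignment (§4.4)? no] → not satisfied.
§4.11 — Tier II Good: [not a Tier II Consignment (§4.7)? yes] AND [Recognised Article (§4.12)? no] → not satisfied.

Recognised Article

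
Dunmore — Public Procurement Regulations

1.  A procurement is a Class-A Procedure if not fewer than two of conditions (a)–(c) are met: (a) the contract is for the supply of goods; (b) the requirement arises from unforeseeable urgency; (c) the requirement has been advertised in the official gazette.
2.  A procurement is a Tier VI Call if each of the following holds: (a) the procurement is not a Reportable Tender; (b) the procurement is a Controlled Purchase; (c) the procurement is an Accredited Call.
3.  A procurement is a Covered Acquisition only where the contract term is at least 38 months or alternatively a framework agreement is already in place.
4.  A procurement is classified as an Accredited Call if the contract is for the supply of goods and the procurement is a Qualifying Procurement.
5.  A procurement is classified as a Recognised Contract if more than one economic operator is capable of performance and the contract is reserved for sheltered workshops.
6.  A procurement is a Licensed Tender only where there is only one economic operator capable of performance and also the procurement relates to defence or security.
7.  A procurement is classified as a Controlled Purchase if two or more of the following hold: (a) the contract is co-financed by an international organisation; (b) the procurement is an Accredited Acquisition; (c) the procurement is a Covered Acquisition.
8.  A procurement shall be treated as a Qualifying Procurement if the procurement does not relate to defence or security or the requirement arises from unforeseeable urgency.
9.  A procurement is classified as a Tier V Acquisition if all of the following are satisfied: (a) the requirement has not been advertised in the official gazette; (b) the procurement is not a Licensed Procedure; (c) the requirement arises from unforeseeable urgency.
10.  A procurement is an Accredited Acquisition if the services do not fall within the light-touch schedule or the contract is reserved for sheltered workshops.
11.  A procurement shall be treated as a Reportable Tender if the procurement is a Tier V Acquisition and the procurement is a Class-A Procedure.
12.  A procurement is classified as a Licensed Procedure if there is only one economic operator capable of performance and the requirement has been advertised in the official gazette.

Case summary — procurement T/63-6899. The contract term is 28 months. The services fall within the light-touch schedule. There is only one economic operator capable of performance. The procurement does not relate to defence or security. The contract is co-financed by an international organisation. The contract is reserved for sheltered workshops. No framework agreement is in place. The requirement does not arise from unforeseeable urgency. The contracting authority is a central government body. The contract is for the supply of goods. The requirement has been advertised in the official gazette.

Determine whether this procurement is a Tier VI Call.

Yes

paragraph 12 — Licensed Procedure: [there is only one economic operator capable of performance? yes] AND [the requirement has been advertised in the official gazette? yes] → satisfied.
paragraph 9 — Tier V Acquisition: [the requirement has not been advertised in the official gazette? no] AND [not a Licensed Procedure (paragraph 12)? no] AND [the requirement arises from unforeseeable urgency? no] → not satisfied.
paragraph 1 — Class-A Procedure: the contract is for the supply of goods? yes; the requirement arises from unforeseeable urgency? no; the requirement has been advertised in the official gazette? yes — 2 of 3 hold (need ≥2) → satisfied.
paragraph 11 — Reportable Tender: [Tier V Acquisition (paragraph 9)? no] AND [Class-A Procedure (paragraph 1)? yes] → not satisfied.
paragraph 10 — Accredited Acquisition: [the services do not fall within the light-touch schedule? no] OR [the contract is reserved for sheltered workshops? yes] → satisfied.
paragraph 3 — Covered Acquisition: [contract term: 28 months ≥ 38 months? no] OR [a framework agreement is already in place? no] → not satisfied.
paragraph 7 — Controlled Purchase: the contract is co-financed by an international organisation? yes; Accredited Acquisition (paragraph 10)? yes; Covered Acquisition (paragraph 3)? no — 2 of 3 hold (need ≥2) → satisfied.
paragraph 8 — Qualifying Procurement: [the procurement does not relate to defence or security? yes] OR [the requirement arises from unforeseeable urgency? no] → satisfied.
paragraph 4 — Accredited Call: [the contract is for the supply of goods? yes] AND [Qualifying Procurement (paragraph 8)? yes] → satisfied.
paragraph 2 — Tier VI Call: [not a Reportable Tender (paragraph 11)? yes] AND [Controlled Purchase (paragraph 7)? yes] AND [Accredited Call (paragraph 4)? yes] → satisfied.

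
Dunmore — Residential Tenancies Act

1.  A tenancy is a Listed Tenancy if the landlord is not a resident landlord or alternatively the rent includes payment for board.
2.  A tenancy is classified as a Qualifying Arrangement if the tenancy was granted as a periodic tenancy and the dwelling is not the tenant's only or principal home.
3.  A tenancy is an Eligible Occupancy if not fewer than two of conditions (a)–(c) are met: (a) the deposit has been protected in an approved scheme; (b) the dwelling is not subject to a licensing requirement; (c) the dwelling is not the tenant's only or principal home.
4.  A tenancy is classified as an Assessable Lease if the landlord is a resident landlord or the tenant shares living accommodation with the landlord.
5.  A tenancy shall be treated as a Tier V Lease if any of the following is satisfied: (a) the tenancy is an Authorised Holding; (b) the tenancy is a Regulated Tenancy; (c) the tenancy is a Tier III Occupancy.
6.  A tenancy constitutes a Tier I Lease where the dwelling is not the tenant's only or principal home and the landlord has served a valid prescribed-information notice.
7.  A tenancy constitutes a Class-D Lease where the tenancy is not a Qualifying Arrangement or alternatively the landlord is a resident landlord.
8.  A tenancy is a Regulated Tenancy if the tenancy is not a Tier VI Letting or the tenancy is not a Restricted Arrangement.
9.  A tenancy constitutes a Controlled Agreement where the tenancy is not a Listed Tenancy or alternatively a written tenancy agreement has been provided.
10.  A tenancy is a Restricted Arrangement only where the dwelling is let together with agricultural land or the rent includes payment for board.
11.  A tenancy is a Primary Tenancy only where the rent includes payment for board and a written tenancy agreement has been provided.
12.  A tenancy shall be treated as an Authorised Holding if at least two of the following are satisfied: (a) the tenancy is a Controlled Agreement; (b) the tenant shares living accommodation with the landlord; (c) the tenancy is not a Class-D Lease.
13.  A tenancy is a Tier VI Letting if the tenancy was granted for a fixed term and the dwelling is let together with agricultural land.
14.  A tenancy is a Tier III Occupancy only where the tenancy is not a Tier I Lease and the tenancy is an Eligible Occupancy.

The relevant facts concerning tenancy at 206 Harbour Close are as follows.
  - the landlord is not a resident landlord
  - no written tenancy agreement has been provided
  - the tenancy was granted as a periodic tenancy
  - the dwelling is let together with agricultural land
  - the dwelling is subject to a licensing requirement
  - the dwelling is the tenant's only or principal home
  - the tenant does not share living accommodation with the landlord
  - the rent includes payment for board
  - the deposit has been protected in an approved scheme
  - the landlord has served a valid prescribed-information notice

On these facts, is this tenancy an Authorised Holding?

paragraph 1 — Listed Tenancy: [the landlord is not a resident landlord? yes] OR [the rent includes payment for board? yes] → satisfied.
paragraph 9 — Controlled Agreement: [not a Listed Tenancy (paragraph 1)? no] OR [a written tenancy agreement has been provided? no] → not satisfied.
paragraph 2 — Qualifying Arrangement: [the tenancy was granted as a periodic tenancy? yes] AND [the dwelling is not the tenant's only or principal home? no] → not satisfied.
paragraph 7 — Class-D Lease: [not a Qualifying Arrangement (paragraph 2)? yes] OR [the landlord is a resident landlord? no] → satisfied.
paragraph 12 — Authorised Holding: Controlled Agreement (paragraph 9)? no; the tenant shares living accommodation with the landlord? no; not a Class-D Lease (paragraph 7)? no — 0 of 3 hold (need ≥2) → not satisfied.

No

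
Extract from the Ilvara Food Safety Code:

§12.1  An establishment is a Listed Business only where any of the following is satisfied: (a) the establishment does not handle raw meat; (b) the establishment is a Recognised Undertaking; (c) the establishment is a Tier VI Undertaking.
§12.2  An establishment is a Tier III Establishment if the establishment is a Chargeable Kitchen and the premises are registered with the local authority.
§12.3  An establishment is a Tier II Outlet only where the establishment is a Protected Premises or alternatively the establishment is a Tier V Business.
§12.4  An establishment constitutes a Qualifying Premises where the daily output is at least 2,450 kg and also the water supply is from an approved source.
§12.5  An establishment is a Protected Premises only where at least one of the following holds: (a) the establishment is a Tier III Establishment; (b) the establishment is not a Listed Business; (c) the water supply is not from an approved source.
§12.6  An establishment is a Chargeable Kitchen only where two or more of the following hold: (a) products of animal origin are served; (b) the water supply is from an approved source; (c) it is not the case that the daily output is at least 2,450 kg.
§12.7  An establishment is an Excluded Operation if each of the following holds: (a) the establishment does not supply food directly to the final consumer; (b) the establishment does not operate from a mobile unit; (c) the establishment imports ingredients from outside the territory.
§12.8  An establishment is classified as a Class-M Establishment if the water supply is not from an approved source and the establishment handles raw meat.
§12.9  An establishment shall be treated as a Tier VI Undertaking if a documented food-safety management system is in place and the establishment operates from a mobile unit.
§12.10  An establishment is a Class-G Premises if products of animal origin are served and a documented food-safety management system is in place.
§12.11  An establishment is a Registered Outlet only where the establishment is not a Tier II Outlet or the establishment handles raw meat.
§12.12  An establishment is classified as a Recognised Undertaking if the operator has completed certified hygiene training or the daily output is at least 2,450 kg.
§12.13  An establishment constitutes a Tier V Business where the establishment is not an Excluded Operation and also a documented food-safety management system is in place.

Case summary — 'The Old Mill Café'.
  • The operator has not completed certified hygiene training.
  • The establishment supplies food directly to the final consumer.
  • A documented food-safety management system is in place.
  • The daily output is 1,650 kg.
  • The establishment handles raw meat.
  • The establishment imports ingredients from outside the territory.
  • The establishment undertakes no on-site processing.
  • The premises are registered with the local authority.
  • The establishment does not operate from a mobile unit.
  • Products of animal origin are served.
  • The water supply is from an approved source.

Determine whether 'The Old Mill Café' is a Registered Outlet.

§12.6 — Chargeable Kitchen: products of animal origin are served? yes; the water supply is from an approved source? yes; daily output: 1,650 kg ≥ 2,450 kg? no, so negated condition yes — 3 of 3 hold (need ≥2) → satisfied.
§12.2 — Tier III Establishment: [Chargeable Kitchen (§12.6)? yes] AND [the premises are registered with the local authority? yes] → satisfied.
§12.12 — Recognised Undertaking: [the operator has completed certified hygiene training? no] OR [daily output: 1,650 kg ≥ 2,450 kg? no] → not satisfied.
§12.9 — Tier VI Undertaking: [a documented food-safety management system is in place? yes] AND [the establishment operates from a mobile unit? no] → not satisfied.
§12.1 — Listed Business: [the establishment does not handle raw meat? no] OR [Recognised Undertaking (§12.12)? no] OR [Tier VI Undertaking (§12.9)? no] → not satisfied.
§12.5 — Protected Premises: [Tier III Establishment (§12.2)? yes] OR [not a Listed Business (§12.1)? yes] OR [the water supply is not from an approved source? no] → satisfied.
§12.7 — Excluded Operation: [the establishment does not supply food directly to the final consumer? no] AND [the establishment does not operate from a mobile unit? yes] AND [the establishment imports ingredients from outside the territory? yes] → not satisfied.
§12.13 — Tier V Business: [not an Excluded Operation (§12.7)? yes] AND [a documented food-safety management system is in place? yes] → satisfied.
§12.3 — Tier II Outlet: [Protected Premises (§12.5)? yes] OR [Tier V Business (§12.13)? yes] → satisfied.
§12.11 — Registered Outlet: [not a Tier II Outlet (§12.3)? no] OR [the establishment handles raw meat? yes] → satisfied.

Yes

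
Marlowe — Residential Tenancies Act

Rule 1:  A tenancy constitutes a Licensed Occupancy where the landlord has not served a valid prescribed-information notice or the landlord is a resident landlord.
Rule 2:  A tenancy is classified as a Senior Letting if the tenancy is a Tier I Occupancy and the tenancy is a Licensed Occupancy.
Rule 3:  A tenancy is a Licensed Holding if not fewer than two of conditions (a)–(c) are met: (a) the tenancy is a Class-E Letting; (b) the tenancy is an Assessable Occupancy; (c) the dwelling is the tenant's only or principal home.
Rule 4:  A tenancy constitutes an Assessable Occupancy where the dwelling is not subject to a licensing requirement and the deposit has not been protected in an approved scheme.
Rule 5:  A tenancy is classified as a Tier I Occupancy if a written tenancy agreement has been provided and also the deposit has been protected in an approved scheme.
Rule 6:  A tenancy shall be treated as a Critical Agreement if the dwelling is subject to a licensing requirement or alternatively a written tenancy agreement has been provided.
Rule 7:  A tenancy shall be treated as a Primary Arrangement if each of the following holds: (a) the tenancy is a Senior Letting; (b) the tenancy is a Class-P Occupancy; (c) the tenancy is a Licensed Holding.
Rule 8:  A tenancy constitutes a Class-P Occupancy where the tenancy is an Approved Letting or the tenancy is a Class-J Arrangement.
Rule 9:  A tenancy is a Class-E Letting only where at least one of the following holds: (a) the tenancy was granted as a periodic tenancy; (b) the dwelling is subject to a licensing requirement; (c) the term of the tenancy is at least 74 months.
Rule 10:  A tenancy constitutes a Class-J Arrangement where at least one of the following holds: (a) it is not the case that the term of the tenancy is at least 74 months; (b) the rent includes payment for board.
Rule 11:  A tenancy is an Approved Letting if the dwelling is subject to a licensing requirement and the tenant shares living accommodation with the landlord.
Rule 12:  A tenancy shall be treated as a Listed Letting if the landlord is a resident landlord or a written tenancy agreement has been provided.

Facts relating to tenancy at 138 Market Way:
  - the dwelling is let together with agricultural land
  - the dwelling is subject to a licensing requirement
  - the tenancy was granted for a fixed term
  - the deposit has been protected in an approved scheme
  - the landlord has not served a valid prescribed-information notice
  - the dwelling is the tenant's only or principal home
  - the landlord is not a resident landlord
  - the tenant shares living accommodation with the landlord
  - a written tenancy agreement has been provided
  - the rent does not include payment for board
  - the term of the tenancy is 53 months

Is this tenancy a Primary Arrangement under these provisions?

Yes

rule 5 — Tier I Occupancy: [a written tenancy agreement has been provided? yes] AND [the deposit has been protected in an approved scheme? yes] → satisfied.
rule 1 — Licensed Occupancy: [the landlord has not served a valid prescribed-information notice? yes] OR [the landlord is a resident landlord? no] → satisfied.
rule 2 — Senior Letting: [Tier I Occupancy (rule 5)? yes] AND [Licensed Occupancy (rule 1)? yes] → satisfied.
rule 11 — Approved Letting: [the dwelling is subject to a licensing requirement? yes] AND [the tenant shares living accommodation with the landlord? yes] → satisfied.
rule 10 — Class-J Arrangement: [term of the tenancy: 53 months ≥ 74 months? no, so negated condition yes] OR [the rent includes payment for board? no] → satisfied.
rule 8 — Class-P Occupancy: [Approved Letting (rule 11)? yes] OR [Class-J Arrangement (rule 10)? yes] → satisfied.
rule 9 — Class-E Letting: [the tenancy was granted as a periodic tenancy? no] OR [the dwelling is subject to a licensing requirement? yes] OR [term of the tenancy: 53 months ≥ 74 months? no] → satisfied.
rule 4 — Assessable Occupancy: [the dwelling is not subject to a licensing requirement? no] AND [the deposit has not been protected in an approved scheme? no] → not satisfied.
rule 3 — Licensed Holding: Class-E Letting (rule 9)? yes; Assessable Occupancy (rule 4)? no; the dwelling is the tenant's only or principal home? yes — 2 of 3 hold (need ≥2) → satisfied.
rule 7 — Primary Arrangement: [Senior Letting (rule 2)? yes] AND [Class-P Occupancy (rule 8)? yes] AND [Licensed Holding (rule 3)? yes] → satisfied.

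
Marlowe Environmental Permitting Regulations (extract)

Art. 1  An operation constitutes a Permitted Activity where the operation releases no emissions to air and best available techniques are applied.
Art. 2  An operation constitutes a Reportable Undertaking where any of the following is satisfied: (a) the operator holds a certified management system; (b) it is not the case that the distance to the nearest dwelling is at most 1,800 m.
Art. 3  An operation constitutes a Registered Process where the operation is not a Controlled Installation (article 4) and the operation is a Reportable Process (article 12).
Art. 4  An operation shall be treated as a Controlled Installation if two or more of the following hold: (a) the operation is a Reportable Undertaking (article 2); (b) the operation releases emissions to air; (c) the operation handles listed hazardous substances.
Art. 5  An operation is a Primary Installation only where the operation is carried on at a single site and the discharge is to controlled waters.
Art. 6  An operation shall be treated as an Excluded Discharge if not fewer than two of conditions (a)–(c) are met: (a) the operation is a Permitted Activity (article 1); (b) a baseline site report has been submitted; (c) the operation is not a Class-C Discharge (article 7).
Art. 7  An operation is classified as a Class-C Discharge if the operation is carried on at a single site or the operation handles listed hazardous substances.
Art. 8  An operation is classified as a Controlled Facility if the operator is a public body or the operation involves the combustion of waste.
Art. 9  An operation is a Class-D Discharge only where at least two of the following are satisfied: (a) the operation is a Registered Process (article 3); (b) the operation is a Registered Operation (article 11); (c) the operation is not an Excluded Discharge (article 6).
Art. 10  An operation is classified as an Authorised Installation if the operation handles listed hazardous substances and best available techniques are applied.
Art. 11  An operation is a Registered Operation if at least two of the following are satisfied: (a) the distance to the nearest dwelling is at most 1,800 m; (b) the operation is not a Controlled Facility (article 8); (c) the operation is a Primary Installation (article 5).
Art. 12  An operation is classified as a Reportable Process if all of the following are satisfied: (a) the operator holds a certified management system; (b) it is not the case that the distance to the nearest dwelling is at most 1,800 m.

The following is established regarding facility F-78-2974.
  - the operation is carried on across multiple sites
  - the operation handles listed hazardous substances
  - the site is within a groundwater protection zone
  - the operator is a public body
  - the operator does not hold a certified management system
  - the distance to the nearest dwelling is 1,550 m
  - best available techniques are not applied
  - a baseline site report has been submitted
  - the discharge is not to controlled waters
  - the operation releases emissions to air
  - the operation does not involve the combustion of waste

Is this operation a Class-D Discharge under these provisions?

article 2 — Reportable Undertaking: [the operator holds a certified management system? no] OR [distance to the nearest dwelling: 1,550 m ≤ 1,800 m? yes, so negated condition no] → not satisfied.
article 4 — Controlled Installation: Reportable Undertaking (article 2)? no; the operation releases emissions to air? yes; the operation handles listed hazardous substances? yes — 2 of 3 hold (need ≥2) → satisfied.
article 12 — Reportable Process: [the operator holds a certified management system? no] AND [distance to the nearest dwelling: 1,550 m ≤ 1,800 m? yes, so negated condition no] → not satisfied.
article 3 — Registered Process: [not a Controlled Installation (article 4)? no] AND [Reportable Process (article 12)? no] → not satisfied.
article 8 — Controlled Facility: [the operator is a public body? yes] OR [the operation involves the combustion of waste? no] → satisfied.
article 5 — Primary Installation: [the operation is carried on at a single site? no] AND [the discharge is to controlled waters? no] → not satisfied.
article 11 — Registered Operation: distance to the nearest dwelling: 1,550 m ≤ 1,800 m? yes; not a Controlled Facility (article 8)? no; Primary Installation (article 5)? no — 1 of 3 hold (need ≥2) → not satisfied.
article 1 — Permitted Activity: [the operation releases no emissions to air? no] AND [best available techniques are applied? no] → not satisfied.
article 7 — Class-C Discharge: [the operation is carried on at a single site? no] OR [the operation handles listed hazardous substances? yes] → satisfied.
article 6 — Excluded Discharge: Permitted Activity (article 1)? no; a baseline site report has been submitted? yes; not a Class-C Discharge (article 7)? no — 1 of 3 hold (need ≥2) → not satisfied.
article 9 — Class-D Discharge: Registered Process (article 3)? no; Registered Operation (article 11)? no; not an Excluded Discharge (article 6)? yes — 1 of 3 hold (need ≥2) → not satisfied.

No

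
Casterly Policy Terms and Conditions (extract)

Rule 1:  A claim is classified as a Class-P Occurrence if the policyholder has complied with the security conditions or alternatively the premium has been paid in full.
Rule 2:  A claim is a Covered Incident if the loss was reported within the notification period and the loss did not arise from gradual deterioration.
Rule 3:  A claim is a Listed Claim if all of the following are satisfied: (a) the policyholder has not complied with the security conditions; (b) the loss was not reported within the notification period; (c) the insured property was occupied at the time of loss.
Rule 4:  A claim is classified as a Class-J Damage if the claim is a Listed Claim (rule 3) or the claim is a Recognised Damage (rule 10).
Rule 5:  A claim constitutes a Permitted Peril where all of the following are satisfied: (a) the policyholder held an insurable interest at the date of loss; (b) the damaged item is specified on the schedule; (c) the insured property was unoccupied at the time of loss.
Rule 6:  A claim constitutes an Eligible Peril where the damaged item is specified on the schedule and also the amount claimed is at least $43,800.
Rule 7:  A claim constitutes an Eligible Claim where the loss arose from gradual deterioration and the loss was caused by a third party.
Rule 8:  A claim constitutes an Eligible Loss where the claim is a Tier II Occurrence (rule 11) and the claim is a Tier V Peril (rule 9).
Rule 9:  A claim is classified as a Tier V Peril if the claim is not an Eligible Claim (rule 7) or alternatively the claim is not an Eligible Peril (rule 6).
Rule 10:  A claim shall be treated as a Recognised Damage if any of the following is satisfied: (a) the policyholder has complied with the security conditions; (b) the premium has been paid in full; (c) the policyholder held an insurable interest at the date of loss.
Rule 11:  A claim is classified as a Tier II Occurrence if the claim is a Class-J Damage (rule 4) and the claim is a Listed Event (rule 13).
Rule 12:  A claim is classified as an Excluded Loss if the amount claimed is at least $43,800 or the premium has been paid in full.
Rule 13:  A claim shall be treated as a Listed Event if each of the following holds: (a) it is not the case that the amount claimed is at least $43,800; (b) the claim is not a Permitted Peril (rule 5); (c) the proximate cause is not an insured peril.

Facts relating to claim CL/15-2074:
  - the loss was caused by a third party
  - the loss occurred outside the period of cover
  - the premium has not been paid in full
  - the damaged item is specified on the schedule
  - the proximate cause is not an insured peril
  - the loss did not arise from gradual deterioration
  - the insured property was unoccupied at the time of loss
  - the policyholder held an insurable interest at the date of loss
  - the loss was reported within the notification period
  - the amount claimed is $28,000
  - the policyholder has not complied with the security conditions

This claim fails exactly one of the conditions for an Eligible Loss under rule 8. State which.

rule 3 — Listed Claim: [the policyholder has not complied with the security conditions? yes] AND [the loss was not reported within the notification period? no] AND [the insured property was occupied at the time of loss? no] → not satisfied.
rule 10 — Recognised Damage: [the policyholder has complied with the security conditions? no] OR [the premium has been paid in full? no] OR [the policyholder held an insurable interest at the date of loss? yes] → satisfied.
rule 4 — Class-J Damage: [Listed Claim (rule 3)? no] OR [Recognised Damage (rule 10)? yes] → satisfied.
rule 5 — Permitted Peril: [the policyholder held an insurable interest at the date of loss? yes] AND [the damaged item is specified on the schedule? yes] AND [the insured property was unoccupied at the time of loss? yes] → satisfied.
rule 13 — Listed Event: [amount claimed: $28,000 ≥ $43,800? no, so negated condition yes] AND [not a Permitted Peril (rule 5)? no] AND [the proximate cause is not an insured peril? yes] → not satisfied.
rule 11 — Tier II Occurrence: [Class-J Damage (rule 4)? yes] AND [Listed Event (rule 13)? no] → not satisfied.
rule 7 — Eligible Claim: [the loss arose from gradual deterioration? no] AND [the loss was caused by a third party? yes] → not satisfied.
rule 6 — Eligible Peril: [the damaged item is specified on the schedule? yes] AND [amount claimed: $28,000 ≥ $43,800? no] → not satisfied.
rule 9 — Tier V Peril: [not an Eligible Claim (rule 7)? yes] OR [not an Eligible Peril (rule 6)? yes] → satisfied.
rule 8 — Eligible Loss: [Tier II Occurrence (rule 11)? no] AND [Tier V Peril (rule 9)? yes] → not satisfied.

Tier II Occurrence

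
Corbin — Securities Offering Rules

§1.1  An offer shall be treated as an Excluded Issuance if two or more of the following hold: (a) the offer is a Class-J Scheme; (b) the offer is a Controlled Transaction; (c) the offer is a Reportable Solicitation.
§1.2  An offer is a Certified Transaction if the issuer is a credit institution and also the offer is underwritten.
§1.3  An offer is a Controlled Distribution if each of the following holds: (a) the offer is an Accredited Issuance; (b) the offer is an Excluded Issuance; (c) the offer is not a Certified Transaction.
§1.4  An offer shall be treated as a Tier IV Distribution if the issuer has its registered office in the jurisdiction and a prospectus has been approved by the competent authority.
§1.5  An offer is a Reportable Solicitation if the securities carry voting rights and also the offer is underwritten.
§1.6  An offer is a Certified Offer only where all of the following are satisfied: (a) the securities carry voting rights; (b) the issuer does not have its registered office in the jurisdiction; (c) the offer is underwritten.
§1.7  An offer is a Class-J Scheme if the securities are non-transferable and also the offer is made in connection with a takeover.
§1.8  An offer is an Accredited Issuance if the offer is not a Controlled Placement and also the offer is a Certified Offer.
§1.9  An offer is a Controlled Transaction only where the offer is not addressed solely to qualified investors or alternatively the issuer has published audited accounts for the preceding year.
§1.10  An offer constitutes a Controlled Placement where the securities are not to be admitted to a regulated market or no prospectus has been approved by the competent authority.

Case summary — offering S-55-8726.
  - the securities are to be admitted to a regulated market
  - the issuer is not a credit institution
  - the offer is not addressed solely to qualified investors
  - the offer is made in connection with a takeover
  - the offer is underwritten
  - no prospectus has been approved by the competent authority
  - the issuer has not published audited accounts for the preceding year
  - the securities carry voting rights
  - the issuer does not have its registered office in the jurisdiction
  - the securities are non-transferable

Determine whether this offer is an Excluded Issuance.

§1.7 — Class-J Scheme: [the securities are non-transferable? yes] AND [the offer is made in connection with a takeover? yes] → satisfied.
§1.9 — Controlled Transaction: [the offer is not addressed solely to qualified investors? yes] OR [the issuer has published audited accounts for the preceding year? no] → satisfied.
§1.5 — Reportable Solicitation: [the securities carry voting rights? yes] AND [the offer is underwritten? yes] → satisfied.
§1.1 — Excluded Issuance: Class-J Scheme (§1.7)? yes; Controlled Transaction (§1.9)? yes; Reportable Solicitation (§1.5)? yes — 3 of 3 hold (need ≥2) → satisfied.

Yes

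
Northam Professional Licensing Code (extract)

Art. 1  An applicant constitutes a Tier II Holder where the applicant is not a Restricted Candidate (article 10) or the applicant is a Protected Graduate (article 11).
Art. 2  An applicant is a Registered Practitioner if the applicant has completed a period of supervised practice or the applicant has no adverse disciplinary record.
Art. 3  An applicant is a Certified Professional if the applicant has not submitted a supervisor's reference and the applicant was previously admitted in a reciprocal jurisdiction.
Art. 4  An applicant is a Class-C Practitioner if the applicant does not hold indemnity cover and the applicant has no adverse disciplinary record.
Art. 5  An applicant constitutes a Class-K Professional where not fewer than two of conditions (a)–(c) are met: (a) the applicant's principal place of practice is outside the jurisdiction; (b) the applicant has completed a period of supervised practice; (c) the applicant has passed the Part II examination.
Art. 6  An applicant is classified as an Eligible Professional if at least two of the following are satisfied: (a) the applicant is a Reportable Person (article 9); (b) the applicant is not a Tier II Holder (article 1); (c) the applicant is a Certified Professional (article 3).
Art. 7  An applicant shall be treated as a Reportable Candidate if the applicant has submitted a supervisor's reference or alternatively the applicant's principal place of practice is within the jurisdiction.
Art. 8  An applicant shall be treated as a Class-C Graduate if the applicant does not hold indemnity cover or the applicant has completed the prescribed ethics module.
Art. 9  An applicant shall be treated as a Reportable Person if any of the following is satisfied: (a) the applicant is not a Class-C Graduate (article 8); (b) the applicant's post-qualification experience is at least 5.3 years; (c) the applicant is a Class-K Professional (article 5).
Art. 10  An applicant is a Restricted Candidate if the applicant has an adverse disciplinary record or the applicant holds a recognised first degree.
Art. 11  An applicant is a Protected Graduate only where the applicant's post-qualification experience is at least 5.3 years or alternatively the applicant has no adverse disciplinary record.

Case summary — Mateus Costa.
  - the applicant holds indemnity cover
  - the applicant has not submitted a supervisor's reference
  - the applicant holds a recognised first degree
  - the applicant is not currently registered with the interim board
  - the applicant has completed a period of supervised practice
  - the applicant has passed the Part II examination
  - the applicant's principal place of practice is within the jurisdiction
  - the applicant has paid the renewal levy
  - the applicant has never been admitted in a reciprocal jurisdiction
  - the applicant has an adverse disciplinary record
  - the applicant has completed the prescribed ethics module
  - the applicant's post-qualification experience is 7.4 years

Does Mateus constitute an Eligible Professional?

No

article 8 — Class-C Graduate: [the applicant does not hold indemnity cover? no] OR [the applicant has completed the prescribed ethics module? yes] → satisfied.
article 5 — Class-K Professional: the applicant's principal place of practice is outside the jurisdiction? no; the applicant has completed a period of supervised practice? yes; the applicant has passed the Part II examination? yes — 2 of 3 hold (need ≥2) → satisfied.
article 9 — Reportable Person: [not a Class-C Graduate (article 8)? no] OR [applicant's post-qualification experience: 7.4 years ≥ 5.3 years? yes] OR [Class-K Professional (article 5)? yes] → satisfied.
article 10 — Restricted Candidate: [the applicant has an adverse disciplinary record? yes] OR [the applicant holds a recognised first degree? yes] → satisfied.
article 11 — Protected Graduate: [applicant's post-qualification experience: 7.4 years ≥ 5.3 years? yes] OR [the applicant has no adverse disciplinary record? no] → satisfied.
article 1 — Tier II Holder: [not a Restricted Candidate (article 10)? no] OR [Protected Graduate (article 11)? yes] → satisfied.
article 3 — Certified Professional: [the applicant has not submitted a supervisor's reference? yes] AND [the applicant was previously admitted in a reciprocal jurisdiction? no] → not satisfied.
article 6 — Eligible Professional: Reportable Person (article 9)? yes; not a Tier II Holder (article 1)? no; Certified Professional (article 3)? no — 1 of 3 hold (need ≥2) → not satisfied.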